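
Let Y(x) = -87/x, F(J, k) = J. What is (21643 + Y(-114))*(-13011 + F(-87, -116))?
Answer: -5386310187/19 ≈ -2.8349e+8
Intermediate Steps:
(21643 + Y(-114))*(-13011 + F(-87, -116)) = (21643 - 87/(-114))*(-13011 - 87) = (21643 - 87*(-1/114))*(-13098) = (21643 + 29/38)*(-13098) = (822463/38)*(-13098) = -5386310187/19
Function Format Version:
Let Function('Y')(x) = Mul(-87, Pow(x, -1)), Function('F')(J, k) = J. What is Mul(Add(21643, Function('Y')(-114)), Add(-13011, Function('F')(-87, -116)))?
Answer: Rational(-5386310187, 19) ≈ -2.8349e+8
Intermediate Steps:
Mul(Add(21643, Function('Y')(-114)), Add(-13011, Function('F')(-87, -116))) = Mul(Add(21643, Mul(-87, Pow(-114, -1))), Add(-13011, -87)) = Mul(Add(21643, Mul(-87, Rational(-1, 114))), -13098) = Mul(Add(21643, Rational(29, 38)), -13098) = Mul(Rational(822463, 38), -13098) = Rational(-5386310187, 19)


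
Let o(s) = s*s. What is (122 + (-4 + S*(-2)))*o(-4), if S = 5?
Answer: 1728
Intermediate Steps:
o(s) = s²
(122 + (-4 + S*(-2)))*o(-4) = (122 + (-4 + 5*(-2)))*(-4)² = (122 + (-4 - 10))*16 = (122 - 14)*16 = 108*16 = 1728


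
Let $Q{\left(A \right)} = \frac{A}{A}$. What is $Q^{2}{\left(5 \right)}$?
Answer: $1$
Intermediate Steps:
$Q{\left(A \right)} = 1$
$Q^{2}{\left(5 \right)} = 1^{2} = 1$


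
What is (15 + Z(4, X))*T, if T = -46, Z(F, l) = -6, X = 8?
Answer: -414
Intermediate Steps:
(15 + Z(4, X))*T = (15 - 6)*(-46) = 9*(-46) = -414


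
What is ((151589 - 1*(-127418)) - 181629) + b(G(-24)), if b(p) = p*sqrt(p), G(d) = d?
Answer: 97378 - 48*I*sqrt(6) ≈ 97378.0 - 117.58*I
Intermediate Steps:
b(p) = p**(3/2)
((151589 - 1*(-127418)) - 181629) + b(G(-24)) = ((151589 - 1*(-127418)) - 181629) + (-24)**(3/2) = ((151589 + 127418) - 181629) - 48*I*sqrt(6) = (279007 - 181629) - 48*I*sqrt(6) = 97378 - 48*I*sqrt(6)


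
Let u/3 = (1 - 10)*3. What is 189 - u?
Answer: 270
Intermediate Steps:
u = -81 (u = 3*((1 - 10)*3) = 3*(-9*3) = 3*(-27) = -81)
189 - u = 189 - 1*(-81) = 189 + 81 = 270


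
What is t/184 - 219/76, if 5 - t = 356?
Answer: -16743/3496 ≈ -4.7892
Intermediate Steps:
t = -351 (t = 5 - 1*356 = 5 - 356 = -351)
t/184 - 219/76 = -351/184 - 219/76 = -16743/3496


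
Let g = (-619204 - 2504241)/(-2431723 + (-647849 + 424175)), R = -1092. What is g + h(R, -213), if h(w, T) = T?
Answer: -562476116/2655397 ≈ -211.82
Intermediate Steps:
g = 3123445/2655397 (g = -3123445/(-2431723 - 223674) = -3123445/(-2655397) = -3123445*(-1/2655397) = 3123445/2655397 ≈ 1.1763)
g + h(R, -213) = 3123445/2655397 - 213 = -562476116/2655397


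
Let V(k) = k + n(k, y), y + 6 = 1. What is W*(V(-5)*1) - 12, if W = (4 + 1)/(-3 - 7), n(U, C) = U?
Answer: -7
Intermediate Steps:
y = -5 (y = -6 + 1 = -5)
V(k) = 2*k (V(k) = k + k = 2*k)
W = -1/2 (W = 5/(-10) = 5*(-1/10) = -1/2 ≈ -0.50000)
W*(V(-5)*1) - 12 = -2*(-5)/2 - 12 = -(-5) - 12 = -1/2*(-10) - 12 = 5 - 12 = -7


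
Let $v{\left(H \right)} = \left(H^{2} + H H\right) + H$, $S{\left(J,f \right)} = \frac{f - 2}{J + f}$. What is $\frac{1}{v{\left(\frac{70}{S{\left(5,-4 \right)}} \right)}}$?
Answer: $\frac{9}{2345} \approx 0.003838$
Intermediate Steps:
$S{\left(J,f \right)} = \frac{-2 + f}{J + f}$
$v{\left(H \right)} = H + 2 H^{2}$ ($v{\left(H \right)} = \left(H^{2} + H^{2}\right) + H = 2 H^{2} + H = H + 2 H^{2}$)
$\frac{1}{v{\left(\frac{70}{S{\left(5,-4 \right)}} \right)}} = \frac{1}{\frac{70}{\frac{1}{5 - 4} \left(-2 - 4\right)} \left(1 + 2 \frac{70}{\frac{1}{5 - 4} \left(-2 - 4\right)}\right)} = \frac{1}{\frac{70}{1^{-1} \left(-6\right)} \left(1 + 2 \frac{70}{1^{-1} \left(-6\right)}\right)} = \frac{1}{\frac{70}{1 \left(-6\right)} \left(1 + 2 \frac{70}{1 \left(-6\right)}\right)} = \frac{1}{\frac{70}{-6} \left(1 + 2 \frac{70}{-6}\right)} = \frac{1}{70 \left(- \frac{1}{6}\right) \left(1 + 2 \cdot 70 \left(- \frac{1}{6}\right)\right)} = \frac{1}{\left(- \frac{35}{3}\right) \left(1 + 2 \left(- \frac{35}{3}\right)\right)} = \frac{1}{\left(- \frac{35}{3}\right) \left(1 - \frac{70}{3}\right)} = \frac{1}{\left(- \frac{35}{3}\right) \left(- \frac{67}{3}\right)} = \frac{1}{\frac{2345}{9}} = \frac{9}{2345}$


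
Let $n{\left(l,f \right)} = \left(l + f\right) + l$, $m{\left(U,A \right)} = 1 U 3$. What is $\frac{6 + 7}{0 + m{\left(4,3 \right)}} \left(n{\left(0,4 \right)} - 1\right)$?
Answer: $\frac{13}{4} \approx 3.25$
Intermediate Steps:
$m{\left(U,A \right)} = 3 U$ ($m{\left(U,A \right)} = U 3 = 3 U$)
$n{\left(l,f \right)} = f + 2 l$ ($n{\left(l,f \right)} = \left(f + l\right) + l = f + 2 l$)
$\frac{6 + 7}{0 + m{\left(4,3 \right)}} \left(n{\left(0,4 \right)} - 1\right) = \frac{6 + 7}{0 + 3 \cdot 4} \left(\left(4 + 2 \cdot 0\right) - 1\right) = \frac{13}{0 + 12} \left(\left(4 + 0\right) - 1\right) = \frac{13}{12} \left(4 - 1\right) = 13 \cdot \frac{1}{12} \cdot 3 = \frac{13}{12} \cdot 3 = \frac{13}{4}$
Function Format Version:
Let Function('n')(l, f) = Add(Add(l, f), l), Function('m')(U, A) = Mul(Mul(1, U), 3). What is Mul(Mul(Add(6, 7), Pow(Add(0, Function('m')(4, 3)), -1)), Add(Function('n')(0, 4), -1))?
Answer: Rational(13, 4) ≈ 3.2500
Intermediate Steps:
Function('m')(U, A) = Mul(3, U) (Function('m')(U, A) = Mul(U, 3) = Mul(3, U))
Function('n')(l, f) = Add(f, Mul(2, l)) (Function('n')(l, f) = Add(Add(f, l), l) = Add(f, Mul(2, l)))
Mul(Mul(Add(6, 7), Pow(Add(0, Function('m')(4, 3)), -1)), Add(Function('n')(0, 4), -1)) = Mul(Mul(Add(6, 7), Pow(Add(0, Mul(3, 4)), -1)), Add(Add(4, Mul(2, 0)), -1)) = Mul(Mul(13, Pow(Add(0, 12), -1)), Add(Add(4, 0), -1)) = Mul(Mul(13, Pow(12, -1)), Add(4, -1)) = Mul(Mul(13, Rational(1, 12)), 3) = Mul(Rational(13, 12), 3) = Rational(13, 4)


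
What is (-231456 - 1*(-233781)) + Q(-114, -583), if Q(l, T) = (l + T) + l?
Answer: 1514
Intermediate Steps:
Q(l, T) = T + 2*l (Q(l, T) = (T + l) + l = T + 2*l)
(-231456 - 1*(-233781)) + Q(-114, -583) = (-231456 - 1*(-233781)) + (-583 + 2*(-114)) = (-231456 + 233781) + (-583 - 228) = 2325 - 811 = 1514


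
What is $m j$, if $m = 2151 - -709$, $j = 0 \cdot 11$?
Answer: $0$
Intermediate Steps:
$j = 0$
$m = 2860$ ($m = 2151 + 709 = 2860$)
$m j = 2860 \cdot 0 = 0$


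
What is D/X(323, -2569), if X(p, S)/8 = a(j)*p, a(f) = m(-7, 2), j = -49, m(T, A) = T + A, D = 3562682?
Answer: -1781341/6460 ≈ -275.75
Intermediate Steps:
m(T, A) = A + T
a(f) = -5 (a(f) = 2 - 7 = -5)
X(p, S) = -40*p (X(p, S) = 8*(-5*p) = -40*p)
D/X(323, -2569) = 3562682/((-40*323)) = 3562682/(-12920) = 3562682*(-1/12920) = -1781341/6460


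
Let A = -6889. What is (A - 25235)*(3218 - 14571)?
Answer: 364703772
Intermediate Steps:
(A - 25235)*(3218 - 14571) = (-6889 - 25235)*(3218 - 14571) = -32124*(-11353) = 364703772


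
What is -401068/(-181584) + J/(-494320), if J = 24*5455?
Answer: 545259239/280501884 ≈ 1.9439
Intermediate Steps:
J = 130920
-401068/(-181584) + J/(-494320) = -401068/(-181584) + 130920/(-494320) = -401068*(-1/181584) + 130920*(-1/494320) = 100267/45396 - 3273/12358 = 545259239/280501884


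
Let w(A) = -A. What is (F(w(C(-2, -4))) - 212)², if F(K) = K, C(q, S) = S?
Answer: 43264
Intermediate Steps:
(F(w(C(-2, -4))) - 212)² = (-1*(-4) - 212)² = (4 - 212)² = (-208)² = 43264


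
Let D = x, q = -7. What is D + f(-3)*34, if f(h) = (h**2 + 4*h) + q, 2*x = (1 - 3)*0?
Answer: -340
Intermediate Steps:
x = 0 (x = ((1 - 3)*0)/2 = (-2*0)/2 = (1/2)*0 = 0)
D = 0
f(h) = -7 + h**2 + 4*h (f(h) = (h**2 + 4*h) - 7 = -7 + h**2 + 4*h)
D + f(-3)*34 = 0 + (-7 + (-3)**2 + 4*(-3))*34 = 0 + (-7 + 9 - 12)*34 = 0 - 10*34 = 0 - 340 = -340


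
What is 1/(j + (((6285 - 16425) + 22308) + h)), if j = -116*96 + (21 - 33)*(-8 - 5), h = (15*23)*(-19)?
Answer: -1/5367 ≈ -0.00018632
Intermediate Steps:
h = -6555 (h = 345*(-19) = -6555)
j = -10980 (j = -11136 - 12*(-13) = -11136 + 156 = -10980)
1/(j + (((6285 - 16425) + 22308) + h)) = 1/(-10980 + (((6285 - 16425) + 22308) - 6555)) = 1/(-10980 + ((-10140 + 22308) - 6555)) = 1/(-10980 + (12168 - 6555)) = 1/(-10980 + 5613) = 1/(-5367) = -1/5367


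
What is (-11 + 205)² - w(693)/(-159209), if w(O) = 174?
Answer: 5991990098/159209 ≈ 37636.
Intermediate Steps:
(-11 + 205)² - w(693)/(-159209) = (-11 + 205)² - 174/(-159209) = 194² - 174*(-1)/159209 = 37636 - 1*(-174/159209) = 37636 + 174/159209 = 5991990098/159209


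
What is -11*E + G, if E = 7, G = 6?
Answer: -71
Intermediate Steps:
-11*E + G = -11*7 + 6 = -77 + 6 = -71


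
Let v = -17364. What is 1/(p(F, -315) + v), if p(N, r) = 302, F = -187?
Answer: -1/17062 ≈ -5.8610e-5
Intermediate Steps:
1/(p(F, -315) + v) = 1/(302 - 17364) = 1/(-17062) = -1/17062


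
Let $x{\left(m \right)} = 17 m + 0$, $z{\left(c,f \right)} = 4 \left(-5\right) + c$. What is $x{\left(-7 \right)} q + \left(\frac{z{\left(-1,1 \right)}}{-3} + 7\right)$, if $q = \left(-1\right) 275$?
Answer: $32739$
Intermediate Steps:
$q = -275$
$z{\left(c,f \right)} = -20 + c$
$x{\left(m \right)} = 17 m$
$x{\left(-7 \right)} q + \left(\frac{z{\left(-1,1 \right)}}{-3} + 7\right) = 17 \left(-7\right) \left(-275\right) + \left(\frac{-20 - 1}{-3} + 7\right) = \left(-119\right) \left(-275\right) + \left(\left(-21\right) \left(- \frac{1}{3}\right) + 7\right) = 32725 + \left(7 + 7\right) = 32725 + 14 = 32739$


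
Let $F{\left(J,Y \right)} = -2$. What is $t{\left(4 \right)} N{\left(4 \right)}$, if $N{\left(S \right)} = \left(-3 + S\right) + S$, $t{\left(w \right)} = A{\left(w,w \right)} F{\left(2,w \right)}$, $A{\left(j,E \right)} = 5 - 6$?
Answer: $10$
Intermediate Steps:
$A{\left(j,E \right)} = -1$ ($A{\left(j,E \right)} = 5 - 6 = -1$)
$t{\left(w \right)} = 2$ ($t{\left(w \right)} = \left(-1\right) \left(-2\right) = 2$)
$N{\left(S \right)} = -3 + 2 S$
$t{\left(4 \right)} N{\left(4 \right)} = 2 \left(-3 + 2 \cdot 4\right) = 2 \left(-3 + 8\right) = 2 \cdot 5 = 10$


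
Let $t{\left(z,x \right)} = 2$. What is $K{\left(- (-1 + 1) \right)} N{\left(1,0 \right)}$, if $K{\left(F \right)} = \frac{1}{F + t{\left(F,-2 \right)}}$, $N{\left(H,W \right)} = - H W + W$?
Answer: $0$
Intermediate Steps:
$N{\left(H,W \right)} = W - H W$ ($N{\left(H,W \right)} = - H W + W = W - H W$)
$K{\left(F \right)} = \frac{1}{2 + F}$ ($K{\left(F \right)} = \frac{1}{F + 2} = \frac{1}{2 + F}$)
$K{\left(- (-1 + 1) \right)} N{\left(1,0 \right)} = \frac{0 \left(1 - 1\right)}{2 - \left(-1 + 1\right)} = \frac{0 \left(1 - 1\right)}{2 - 0} = \frac{0 \cdot 0}{2 + 0} = \frac{1}{2} \cdot 0 = 0$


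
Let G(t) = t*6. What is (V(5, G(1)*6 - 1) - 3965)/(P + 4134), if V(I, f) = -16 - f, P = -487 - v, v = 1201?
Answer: -2008/1223 ≈ -1.6419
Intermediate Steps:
G(t) = 6*t
P = -1688 (P = -487 - 1*1201 = -487 - 1201 = -1688)
(V(5, G(1)*6 - 1) - 3965)/(P + 4134) = ((-16 - ((6*1)*6 - 1)) - 3965)/(-1688 + 4134) = ((-16 - (6*6 - 1)) - 3965)/2446 = ((-16 - (36 - 1)) - 3965)*(1/2446) = ((-16 - 1*35) - 3965)*(1/2446) = ((-16 - 35) - 3965)*(1/2446) = (-51 - 3965)*(1/2446) = -4016*1/2446 = -2008/1223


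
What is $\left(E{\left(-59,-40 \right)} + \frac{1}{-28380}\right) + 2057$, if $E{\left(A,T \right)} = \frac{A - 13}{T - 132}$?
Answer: $\frac{58389539}{28380} \approx 2057.4$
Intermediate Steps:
$E{\left(A,T \right)} = \frac{-13 + A}{-132 + T}$
$\left(E{\left(-59,-40 \right)} + \frac{1}{-28380}\right) + 2057 = \left(\frac{-13 - 59}{-132 - 40} + \frac{1}{-28380}\right) + 2057 = \left(\frac{1}{-172} \left(-72\right) - \frac{1}{28380}\right) + 2057 = \left(\left(- \frac{1}{172}\right) \left(-72\right) - \frac{1}{28380}\right) + 2057 = \left(\frac{18}{43} - \frac{1}{28380}\right) + 2057 = \frac{11879}{28380} + 2057 = \frac{58389539}{28380}$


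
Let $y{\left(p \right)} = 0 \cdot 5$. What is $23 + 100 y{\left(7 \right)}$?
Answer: $23$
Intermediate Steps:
$y{\left(p \right)} = 0$
$23 + 100 y{\left(7 \right)} = 23 + 100 \cdot 0 = 23 + 0 = 23$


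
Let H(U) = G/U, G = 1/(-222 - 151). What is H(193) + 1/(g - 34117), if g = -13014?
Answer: -119120/3392913559 ≈ -3.5108e-5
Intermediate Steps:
G = -1/373 (G = 1/(-373) = -1/373 ≈ -0.0026810)
H(U) = -1/(373*U)
H(193) + 1/(g - 34117) = -1/373/193 + 1/(-13014 - 34117) = -1/373*1/193 + 1/(-47131) = -1/71989 - 1/47131 = -119120/3392913559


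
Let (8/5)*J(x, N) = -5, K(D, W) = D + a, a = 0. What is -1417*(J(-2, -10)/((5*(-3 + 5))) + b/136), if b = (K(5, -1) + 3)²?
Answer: -60931/272 ≈ -224.01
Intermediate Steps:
K(D, W) = D (K(D, W) = D + 0 = D)
J(x, N) = -25/8 (J(x, N) = (5/8)*(-5) = -25/8)
b = 64 (b = (5 + 3)² = 8² = 64)
-1417*(J(-2, -10)/((5*(-3 + 5))) + b/136) = -1417*(-25*1/(5*(-3 + 5))/8 + 64/136) = -1417*(-25/(8*(5*2)) + 64*(1/136)) = -1417*(-25/8/10 + 8/17) = -1417*(-25/8*⅒ + 8/17) = -1417*(-5/16 + 8/17) = -1417*43/272 = -60931/272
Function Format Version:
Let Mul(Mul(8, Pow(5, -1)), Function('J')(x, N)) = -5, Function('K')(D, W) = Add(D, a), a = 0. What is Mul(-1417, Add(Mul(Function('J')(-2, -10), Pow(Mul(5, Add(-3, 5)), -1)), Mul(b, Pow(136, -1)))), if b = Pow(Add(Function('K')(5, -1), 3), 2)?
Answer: Rational(-60931, 272) ≈ -224.01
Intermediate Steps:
Function('K')(D, W) = D (Function('K')(D, W) = Add(D, 0) = D)
Function('J')(x, N) = Rational(-25, 8) (Function('J')(x, N) = Mul(Rational(5, 8), -5) = Rational(-25, 8))
b = 64 (b = Pow(Add(5, 3), 2) = Pow(8, 2) = 64)
Mul(-1417, Add(Mul(Function('J')(-2, -10), Pow(Mul(5, Add(-3, 5)), -1)), Mul(b, Pow(136, -1)))) = Mul(-1417, Add(Mul(Rational(-25, 8), Pow(Mul(5, Add(-3, 5)), -1)), Mul(64, Pow(136, -1)))) = Mul(-1417, Add(Mul(Rational(-25, 8), Pow(Mul(5, 2), -1)), Mul(64, Rational(1, 136)))) = Mul(-1417, Add(Mul(Rational(-25, 8), Pow(10, -1)), Rational(8, 17))) = Mul(-1417, Add(Mul(Rational(-25, 8), Rational(1, 10)), Rational(8, 17))) = Mul(-1417, Add(Rational(-5, 16), Rational(8, 17))) = Mul(-1417, Rational(43, 272)) = Rational(-60931, 272)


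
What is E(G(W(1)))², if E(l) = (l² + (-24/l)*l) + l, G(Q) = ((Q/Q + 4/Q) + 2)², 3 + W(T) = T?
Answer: 484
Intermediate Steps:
W(T) = -3 + T
G(Q) = (3 + 4/Q)² (G(Q) = ((1 + 4/Q) + 2)² = (3 + 4/Q)²)
E(l) = -24 + l + l² (E(l) = (l² - 24) + l = (-24 + l²) + l = -24 + l + l²)
E(G(W(1)))² = (-24 + (4 + 3*(-3 + 1))²/(-3 + 1)² + ((4 + 3*(-3 + 1))²/(-3 + 1)²)²)² = (-24 + (4 + 3*(-2))²/(-2)² + ((4 + 3*(-2))²/(-2)²)²)² = (-24 + (4 - 6)²/4 + ((4 - 6)²/4)²)² = (-24 + (¼)*(-2)² + ((¼)*(-2)²)²)² = (-24 + (¼)*4 + ((¼)*4)²)² = (-24 + 1 + 1²)² = (-24 + 1 + 1)² = (-22)² = 484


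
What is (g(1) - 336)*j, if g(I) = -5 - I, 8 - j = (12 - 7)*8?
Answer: 10944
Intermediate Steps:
j = -32 (j = 8 - (12 - 7)*8 = 8 - 5*8 = 8 - 1*40 = 8 - 40 = -32)
(g(1) - 336)*j = ((-5 - 1*1) - 336)*(-32) = ((-5 - 1) - 336)*(-32) = (-6 - 336)*(-32) = -342*(-32) = 10944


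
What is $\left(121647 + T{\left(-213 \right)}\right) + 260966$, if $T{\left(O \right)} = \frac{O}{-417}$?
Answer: $\frac{53183278}{139} \approx 3.8261 \cdot 10^{5}$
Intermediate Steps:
$T{\left(O \right)} = - \frac{O}{417}$ ($T{\left(O \right)} = O \left(- \frac{1}{417}\right) = - \frac{O}{417}$)
$\left(121647 + T{\left(-213 \right)}\right) + 260966 = \left(121647 - - \frac{71}{139}\right) + 260966 = \left(121647 + \frac{71}{139}\right) + 260966 = \frac{16909004}{139} + 260966 = \frac{53183278}{139}$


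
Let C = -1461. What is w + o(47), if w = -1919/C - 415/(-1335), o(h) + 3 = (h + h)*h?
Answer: 191429749/43343 ≈ 4416.6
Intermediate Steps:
o(h) = -3 + 2*h² (o(h) = -3 + (h + h)*h = -3 + (2*h)*h = -3 + 2*h²)
w = 70404/43343 (w = -1919/(-1461) - 415/(-1335) = -1919*(-1/1461) - 415*(-1/1335) = 1919/1461 + 83/267 = 70404/43343 ≈ 1.6243)
w + o(47) = 70404/43343 + (-3 + 2*47²) = 70404/43343 + (-3 + 2*2209) = 70404/43343 + (-3 + 4418) = 70404/43343 + 4415 = 191429749/43343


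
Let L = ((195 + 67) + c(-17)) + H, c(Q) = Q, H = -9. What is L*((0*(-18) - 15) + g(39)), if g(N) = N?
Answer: 5664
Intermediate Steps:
L = 236 (L = ((195 + 67) - 17) - 9 = (262 - 17) - 9 = 245 - 9 = 236)
L*((0*(-18) - 15) + g(39)) = 236*((0*(-18) - 15) + 39) = 236*((0 - 15) + 39) = 236*(-15 + 39) = 236*24 = 5664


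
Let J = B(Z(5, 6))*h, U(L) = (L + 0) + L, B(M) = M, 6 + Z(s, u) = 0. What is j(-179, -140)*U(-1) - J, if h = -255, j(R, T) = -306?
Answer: -918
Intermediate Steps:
Z(s, u) = -6 (Z(s, u) = -6 + 0 = -6)
U(L) = 2*L (U(L) = L + L = 2*L)
J = 1530 (J = -6*(-255) = 1530)
j(-179, -140)*U(-1) - J = -612*(-1) - 1*1530 = -306*(-2) - 1530 = 612 - 1530 = -918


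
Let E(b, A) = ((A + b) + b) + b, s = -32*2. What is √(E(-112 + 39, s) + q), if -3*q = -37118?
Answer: √108807/3 ≈ 109.95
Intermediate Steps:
s = -64
q = 37118/3 (q = -⅓*(-37118) = 37118/3 ≈ 12373.)
E(b, A) = A + 3*b (E(b, A) = (A + 2*b) + b = A + 3*b)
√(E(-112 + 39, s) + q) = √((-64 + 3*(-112 + 39)) + 37118/3) = √((-64 + 3*(-73)) + 37118/3) = √((-64 - 219) + 37118/3) = √(-283 + 37118/3) = √(36269/3) = √108807/3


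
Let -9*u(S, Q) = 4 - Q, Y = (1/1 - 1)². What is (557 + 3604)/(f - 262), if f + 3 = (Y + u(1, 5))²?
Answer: -337041/21464 ≈ -15.703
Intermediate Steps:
Y = 0 (Y = (1 - 1)² = 0² = 0)
u(S, Q) = -4/9 + Q/9 (u(S, Q) = -(4 - Q)/9 = -4/9 + Q/9)
f = -242/81 (f = -3 + (0 + (-4/9 + (⅑)*5))² = -3 + (0 + (-4/9 + 5/9))² = -3 + (0 + ⅑)² = -3 + (⅑)² = -3 + 1/81 = -242/81 ≈ -2.9877)
(557 + 3604)/(f - 262) = (557 + 3604)/(-242/81 - 262) = 4161/(-21464/81) = 4161*(-81/21464) = -337041/21464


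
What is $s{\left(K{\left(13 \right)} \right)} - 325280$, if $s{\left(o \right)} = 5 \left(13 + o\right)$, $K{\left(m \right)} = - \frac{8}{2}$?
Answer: $-325235$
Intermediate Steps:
$K{\left(m \right)} = -4$ ($K{\left(m \right)} = \left(-8\right) \frac{1}{2} = -4$)
$s{\left(o \right)} = 65 + 5 o$
$s{\left(K{\left(13 \right)} \right)} - 325280 = \left(65 + 5 \left(-4\right)\right) - 325280 = \left(65 - 20\right) - 325280 = 45 - 325280 = -325235$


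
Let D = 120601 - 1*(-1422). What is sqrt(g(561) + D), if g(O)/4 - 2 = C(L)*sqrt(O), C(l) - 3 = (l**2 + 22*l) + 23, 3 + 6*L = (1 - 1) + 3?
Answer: sqrt(122031 + 104*sqrt(561)) ≈ 352.84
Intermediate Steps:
L = 0 (L = -1/2 + ((1 - 1) + 3)/6 = -1/2 + (0 + 3)/6 = -1/2 + (1/6)*3 = -1/2 + 1/2 = 0)
C(l) = 26 + l**2 + 22*l (C(l) = 3 + ((l**2 + 22*l) + 23) = 3 + (23 + l**2 + 22*l) = 26 + l**2 + 22*l)
g(O) = 8 + 104*sqrt(O) (g(O) = 8 + 4*((26 + 0**2 + 22*0)*sqrt(O)) = 8 + 4*((26 + 0 + 0)*sqrt(O)) = 8 + 4*(26*sqrt(O)) = 8 + 104*sqrt(O))
D = 122023 (D = 120601 + 1422 = 122023)
sqrt(g(561) + D) = sqrt((8 + 104*sqrt(561)) + 122023) = sqrt(122031 + 104*sqrt(561))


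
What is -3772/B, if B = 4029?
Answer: -3772/4029 ≈ -0.93621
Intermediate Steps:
-3772/B = -3772/4029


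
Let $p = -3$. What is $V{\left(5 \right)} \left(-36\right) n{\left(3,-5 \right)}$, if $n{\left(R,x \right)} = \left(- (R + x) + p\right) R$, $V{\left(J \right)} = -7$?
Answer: $-756$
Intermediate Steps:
$n{\left(R,x \right)} = R \left(-3 - R - x\right)$ ($n{\left(R,x \right)} = \left(- (R + x) - 3\right) R = \left(\left(- R - x\right) - 3\right) R = \left(-3 - R - x\right) R = R \left(-3 - R - x\right)$)
$V{\left(5 \right)} \left(-36\right) n{\left(3,-5 \right)} = \left(-7\right) \left(-36\right) \left(\left(-1\right) 3 \left(3 + 3 - 5\right)\right) = 252 \left(\left(-1\right) 3 \cdot 1\right) = 252 \left(-3\right) = -756$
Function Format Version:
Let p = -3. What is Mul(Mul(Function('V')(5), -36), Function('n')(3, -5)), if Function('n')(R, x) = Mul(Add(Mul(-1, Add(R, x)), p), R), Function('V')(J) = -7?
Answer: -756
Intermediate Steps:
Function('n')(R, x) = Mul(R, Add(-3, Mul(-1, R), Mul(-1, x))) (Function('n')(R, x) = Mul(Add(Mul(-1, Add(R, x)), -3), R) = Mul(Add(Add(Mul(-1, R), Mul(-1, x)), -3), R) = Mul(Add(-3, Mul(-1, R), Mul(-1, x)), R) = Mul(R, Add(-3, Mul(-1, R), Mul(-1, x))))
Mul(Mul(Function('V')(5), -36), Function('n')(3, -5)) = Mul(Mul(-7, -36), Mul(-1, 3, Add(3, 3, -5))) = Mul(252, Mul(-1, 3, 1)) = Mul(252, -3) = -756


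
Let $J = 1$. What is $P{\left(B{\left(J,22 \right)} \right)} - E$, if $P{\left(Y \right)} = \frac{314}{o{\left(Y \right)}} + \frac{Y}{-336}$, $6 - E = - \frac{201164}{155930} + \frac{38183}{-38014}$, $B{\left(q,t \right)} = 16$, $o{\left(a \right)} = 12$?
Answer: $\frac{554689770686}{31119495855} \approx 17.825$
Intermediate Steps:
$E = \frac{24583030803}{2963761510}$ ($E = 6 - \left(- \frac{201164}{155930} + \frac{38183}{-38014}\right) = 6 - \left(\left(-201164\right) \frac{1}{155930} + 38183 \left(- \frac{1}{38014}\right)\right) = 6 - \left(- \frac{100582}{77965} - \frac{38183}{38014}\right) = 6 - - \frac{6800461743}{2963761510} = 6 + \frac{6800461743}{2963761510} = \frac{24583030803}{2963761510} \approx 8.2945$)
$P{\left(Y \right)} = \frac{157}{6} - \frac{Y}{336}$ ($P{\left(Y \right)} = \frac{314}{12} + \frac{Y}{-336} = 314 \cdot \frac{1}{12} + Y \left(- \frac{1}{336}\right) = \frac{157}{6} - \frac{Y}{336}$)
$P{\left(B{\left(J,22 \right)} \right)} - E = \left(\frac{157}{6} - \frac{1}{21}\right) - \frac{24583030803}{2963761510} = \frac{1097}{42} - \frac{24583030803}{2963761510} = \frac{554689770686}{31119495855}$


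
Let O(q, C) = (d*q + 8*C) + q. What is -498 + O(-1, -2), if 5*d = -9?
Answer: -2566/5 ≈ -513.20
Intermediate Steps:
d = -9/5 (d = (⅕)*(-9) = -9/5 ≈ -1.8000)
O(q, C) = 8*C - 4*q/5 (O(q, C) = (-9*q/5 + 8*C) + q = (8*C - 9*q/5) + q = 8*C - 4*q/5)
-498 + O(-1, -2) = -498 + (8*(-2) - ⅘*(-1)) = -498 + (-16 + ⅘) = -498 - 76/5 = -2566/5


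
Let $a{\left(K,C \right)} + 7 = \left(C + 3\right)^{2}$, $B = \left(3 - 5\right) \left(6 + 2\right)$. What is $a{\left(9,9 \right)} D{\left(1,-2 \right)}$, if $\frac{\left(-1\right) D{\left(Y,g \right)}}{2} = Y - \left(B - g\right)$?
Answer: $-4110$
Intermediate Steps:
$B = -16$ ($B = \left(-2\right) 8 = -16$)
$a{\left(K,C \right)} = -7 + \left(3 + C\right)^{2}$ ($a{\left(K,C \right)} = -7 + \left(C + 3\right)^{2} = -7 + \left(3 + C\right)^{2}$)
$D{\left(Y,g \right)} = -32 - 2 Y - 2 g$ ($D{\left(Y,g \right)} = - 2 \left(Y + \left(g - -16\right)\right) = - 2 \left(Y + \left(g + 16\right)\right) = - 2 \left(Y + \left(16 + g\right)\right) = - 2 \left(16 + Y + g\right) = -32 - 2 Y - 2 g$)
$a{\left(9,9 \right)} D{\left(1,-2 \right)} = \left(-7 + \left(3 + 9\right)^{2}\right) \left(-32 - 2 - -4\right) = \left(-7 + 12^{2}\right) \left(-32 - 2 + 4\right) = \left(-7 + 144\right) \left(-30\right) = 137 \left(-30\right) = -4110$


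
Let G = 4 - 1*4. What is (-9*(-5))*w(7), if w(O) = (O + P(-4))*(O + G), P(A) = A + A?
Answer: -315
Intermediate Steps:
P(A) = 2*A
G = 0 (G = 4 - 4 = 0)
w(O) = O*(-8 + O) (w(O) = (O + 2*(-4))*(O + 0) = (O - 8)*O = (-8 + O)*O = O*(-8 + O))
(-9*(-5))*w(7) = (-9*(-5))*(7*(-8 + 7)) = 45*(7*(-1)) = 45*(-7) = -315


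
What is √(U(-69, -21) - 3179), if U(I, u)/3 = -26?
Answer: I*√3257 ≈ 57.07*I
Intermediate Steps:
U(I, u) = -78 (U(I, u) = 3*(-26) = -78)
√(U(-69, -21) - 3179) = √(-78 - 3179) = √(-3257) = I*√3257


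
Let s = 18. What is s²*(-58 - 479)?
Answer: -173988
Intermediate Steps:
s²*(-58 - 479) = 18²*(-58 - 479) = 324*(-537) = -173988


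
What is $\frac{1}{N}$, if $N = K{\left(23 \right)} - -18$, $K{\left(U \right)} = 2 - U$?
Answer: $- \frac{1}{3} \approx -0.33333$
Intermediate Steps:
$N = -3$ ($N = \left(2 - 23\right) - -18 = \left(2 - 23\right) + 18 = -21 + 18 = -3$)
$\frac{1}{N} = \frac{1}{-3} = - \frac{1}{3}$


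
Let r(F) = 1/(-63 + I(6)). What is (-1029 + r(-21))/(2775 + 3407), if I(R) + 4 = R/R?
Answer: -67915/408012 ≈ -0.16645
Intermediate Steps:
I(R) = -3 (I(R) = -4 + R/R = -4 + 1 = -3)
r(F) = -1/66 (r(F) = 1/(-63 - 3) = 1/(-66) = -1/66)
(-1029 + r(-21))/(2775 + 3407) = (-1029 - 1/66)/(2775 + 3407) = -67915/66/6182 = -67915/66*1/6182 = -67915/408012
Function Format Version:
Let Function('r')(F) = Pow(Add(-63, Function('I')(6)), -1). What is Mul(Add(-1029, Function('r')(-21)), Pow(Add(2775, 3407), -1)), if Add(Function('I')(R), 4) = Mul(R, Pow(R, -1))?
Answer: Rational(-67915, 408012) ≈ -0.16645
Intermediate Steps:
Function('I')(R) = -3 (Function('I')(R) = Add(-4, Mul(R, Pow(R, -1))) = Add(-4, 1) = -3)
Function('r')(F) = Rational(-1, 66) (Function('r')(F) = Pow(Add(-63, -3), -1) = Pow(-66, -1) = Rational(-1, 66))
Mul(Add(-1029, Function('r')(-21)), Pow(Add(2775, 3407), -1)) = Mul(Add(-1029, Rational(-1, 66)), Pow(Add(2775, 3407), -1)) = Mul(Rational(-67915, 66), Pow(6182, -1)) = Mul(Rational(-67915, 66), Rational(1, 6182)) = Rational(-67915, 408012)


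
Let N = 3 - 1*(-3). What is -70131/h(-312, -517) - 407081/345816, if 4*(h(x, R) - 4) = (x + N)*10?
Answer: 23942633255/263165976 ≈ 90.979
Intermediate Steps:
N = 6 (N = 3 + 3 = 6)
h(x, R) = 19 + 5*x/2 (h(x, R) = 4 + ((x + 6)*10)/4 = 4 + ((6 + x)*10)/4 = 4 + (60 + 10*x)/4 = 4 + (15 + 5*x/2) = 19 + 5*x/2)
-70131/h(-312, -517) - 407081/345816 = -70131/(19 + (5/2)*(-312)) - 407081/345816 = -70131/(19 - 780) - 407081*1/345816 = -70131/(-761) - 407081/345816 = -70131*(-1/761) - 407081/345816 = 70131/761 - 407081/345816 = 23942633255/263165976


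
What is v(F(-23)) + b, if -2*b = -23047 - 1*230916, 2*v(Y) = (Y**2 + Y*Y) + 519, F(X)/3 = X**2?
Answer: 2645810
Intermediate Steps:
F(X) = 3*X**2
v(Y) = 519/2 + Y**2 (v(Y) = ((Y**2 + Y*Y) + 519)/2 = ((Y**2 + Y**2) + 519)/2 = (2*Y**2 + 519)/2 = (519 + 2*Y**2)/2 = 519/2 + Y**2)
b = 253963/2 (b = -(-23047 - 1*230916)/2 = -(-23047 - 230916)/2 = -1/2*(-253963) = 253963/2 ≈ 1.2698e+5)
v(F(-23)) + b = (519/2 + (3*(-23)**2)**2) + 253963/2 = (519/2 + (3*529)**2) + 253963/2 = (519/2 + 1587**2) + 253963/2 = (519/2 + 2518569) + 253963/2 = 5037657/2 + 253963/2 = 2645810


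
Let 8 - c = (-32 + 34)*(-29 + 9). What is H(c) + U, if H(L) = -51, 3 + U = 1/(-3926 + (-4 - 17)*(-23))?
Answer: -185923/3443 ≈ -54.000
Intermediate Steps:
c = 48 (c = 8 - (-32 + 34)*(-29 + 9) = 8 - 2*(-20) = 8 - 1*(-40) = 8 + 40 = 48)
U = -10330/3443 (U = -3 + 1/(-3926 + (-4 - 17)*(-23)) = -3 + 1/(-3926 - 21*(-23)) = -3 + 1/(-3926 + 483) = -3 + 1/(-3443) = -3 - 1/3443 = -10330/3443 ≈ -3.0003)
H(c) + U = -51 - 10330/3443 = -185923/3443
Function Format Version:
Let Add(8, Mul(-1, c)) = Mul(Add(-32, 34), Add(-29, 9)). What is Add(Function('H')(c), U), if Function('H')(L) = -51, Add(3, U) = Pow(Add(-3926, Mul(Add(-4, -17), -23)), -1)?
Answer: Rational(-185923, 3443) ≈ -54.000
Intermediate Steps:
c = 48 (c = Add(8, Mul(-1, Mul(Add(-32, 34), Add(-29, 9)))) = Add(8, Mul(-1, Mul(2, -20))) = Add(8, Mul(-1, -40)) = Add(8, 40) = 48)
U = Rational(-10330, 3443) (U = Add(-3, Pow(Add(-3926, Mul(Add(-4, -17), -23)), -1)) = Add(-3, Pow(Add(-3926, Mul(-21, -23)), -1)) = Add(-3, Pow(Add(-3926, 483), -1)) = Add(-3, Pow(-3443, -1)) = Add(-3, Rational(-1, 3443)) = Rational(-10330, 3443) ≈ -3.0003)
Add(Function('H')(c), U) = Add(-51, Rational(-10330, 3443)) = Rational(-185923, 3443)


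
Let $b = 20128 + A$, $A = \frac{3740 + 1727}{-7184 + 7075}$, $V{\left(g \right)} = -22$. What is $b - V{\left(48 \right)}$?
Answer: $\frac{2190883}{109} \approx 20100.0$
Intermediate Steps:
$A = - \frac{5467}{109}$ ($A = \frac{5467}{-109} = 5467 \left(- \frac{1}{109}\right) = - \frac{5467}{109} \approx -50.156$)
$b = \frac{2188485}{109}$ ($b = 20128 - \frac{5467}{109} = \frac{2188485}{109} \approx 20078.0$)
$b - V{\left(48 \right)} = \frac{2188485}{109} - -22 = \frac{2188485}{109} + 22 = \frac{2190883}{109}$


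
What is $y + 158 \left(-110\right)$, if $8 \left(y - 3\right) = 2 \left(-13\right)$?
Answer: $- \frac{69521}{4} \approx -17380.0$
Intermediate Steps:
$y = - \frac{1}{4}$ ($y = 3 + \frac{2 \left(-13\right)}{8} = 3 + \frac{1}{8} \left(-26\right) = 3 - \frac{13}{4} = - \frac{1}{4} \approx -0.25$)
$y + 158 \left(-110\right) = - \frac{1}{4} + 158 \left(-110\right) = - \frac{1}{4} - 17380 = - \frac{69521}{4}$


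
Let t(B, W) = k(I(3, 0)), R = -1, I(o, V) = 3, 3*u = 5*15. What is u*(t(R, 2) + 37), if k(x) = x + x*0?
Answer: 1000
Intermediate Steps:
u = 25 (u = (5*15)/3 = (⅓)*75 = 25)
k(x) = x (k(x) = x + 0 = x)
t(B, W) = 3
u*(t(R, 2) + 37) = 25*(3 + 37) = 25*40 = 1000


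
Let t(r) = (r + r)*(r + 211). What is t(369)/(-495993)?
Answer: -142680/165331 ≈ -0.86300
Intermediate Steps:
t(r) = 2*r*(211 + r) (t(r) = (2*r)*(211 + r) = 2*r*(211 + r))
t(369)/(-495993) = (2*369*(211 + 369))/(-495993) = (2*369*580)*(-1/495993) = 428040*(-1/495993) = -142680/165331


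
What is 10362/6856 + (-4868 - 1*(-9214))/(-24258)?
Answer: 55391305/41578212 ≈ 1.3322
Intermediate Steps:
10362/6856 + (-4868 - 1*(-9214))/(-24258) = 10362*(1/6856) + (-4868 + 9214)*(-1/24258) = 5181/3428 + 4346*(-1/24258) = 5181/3428 - 2173/12129 = 55391305/41578212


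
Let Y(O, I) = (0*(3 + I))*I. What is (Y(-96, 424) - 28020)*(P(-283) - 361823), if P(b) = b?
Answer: 10146210120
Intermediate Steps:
Y(O, I) = 0 (Y(O, I) = 0*I = 0)
(Y(-96, 424) - 28020)*(P(-283) - 361823) = (0 - 28020)*(-283 - 361823) = -28020*(-362106) = 10146210120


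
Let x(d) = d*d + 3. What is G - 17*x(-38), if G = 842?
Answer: -23757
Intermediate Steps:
x(d) = 3 + d**2 (x(d) = d**2 + 3 = 3 + d**2)
G - 17*x(-38) = 842 - 17*(3 + (-38)**2) = 842 - 17*(3 + 1444) = 842 - 17*1447 = 842 - 24599 = -23757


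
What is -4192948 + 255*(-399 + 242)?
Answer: -4232983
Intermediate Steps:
-4192948 + 255*(-399 + 242) = -4192948 + 255*(-157) = -4192948 - 40035 = -4232983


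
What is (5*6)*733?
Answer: 21990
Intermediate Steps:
(5*6)*733 = 30*733 = 21990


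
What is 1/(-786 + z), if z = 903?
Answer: 1/117 ≈ 0.0085470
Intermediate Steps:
1/(-786 + z) = 1/(-786 + 903) = 1/117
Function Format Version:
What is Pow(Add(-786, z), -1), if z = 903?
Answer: Rational(1, 117) ≈ 0.0085470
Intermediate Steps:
Pow(Add(-786, z), -1) = Pow(Add(-786, 903), -1) = Pow(117, -1) = Rational(1, 117)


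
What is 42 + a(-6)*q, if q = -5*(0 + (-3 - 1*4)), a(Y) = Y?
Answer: -168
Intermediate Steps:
q = 35 (q = -5*(0 + (-3 - 4)) = -5*(0 - 7) = -5*(-7) = 35)
42 + a(-6)*q = 42 - 6*35 = 42 - 210 = -168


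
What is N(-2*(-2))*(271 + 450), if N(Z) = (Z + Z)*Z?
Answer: 23072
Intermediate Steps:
N(Z) = 2*Z² (N(Z) = (2*Z)*Z = 2*Z²)
N(-2*(-2))*(271 + 450) = (2*(-2*(-2))²)*(271 + 450) = (2*4²)*721 = (2*16)*721 = 32*721 = 23072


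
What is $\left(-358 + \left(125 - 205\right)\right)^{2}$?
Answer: $191844$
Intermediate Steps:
$\left(-358 + \left(125 - 205\right)\right)^{2} = \left(-358 - 80\right)^{2} = \left(-438\right)^{2} = 191844$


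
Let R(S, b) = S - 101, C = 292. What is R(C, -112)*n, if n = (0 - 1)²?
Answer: 191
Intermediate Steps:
n = 1 (n = (-1)² = 1)
R(S, b) = -101 + S
R(C, -112)*n = (-101 + 292)*1 = 191*1 = 191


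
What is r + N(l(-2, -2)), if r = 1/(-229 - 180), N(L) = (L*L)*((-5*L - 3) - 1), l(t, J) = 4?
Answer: -157057/409 ≈ -384.00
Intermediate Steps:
N(L) = L**2*(-4 - 5*L) (N(L) = L**2*((-3 - 5*L) - 1) = L**2*(-4 - 5*L))
r = -1/409 (r = 1/(-409) = -1/409 ≈ -0.0024450)
r + N(l(-2, -2)) = -1/409 + 4**2*(-4 - 5*4) = -1/409 + 16*(-4 - 20) = -1/409 + 16*(-24) = -1/409 - 384 = -157057/409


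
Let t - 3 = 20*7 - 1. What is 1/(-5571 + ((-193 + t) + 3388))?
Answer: -1/2234 ≈ -0.00044763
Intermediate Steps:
t = 142 (t = 3 + (20*7 - 1) = 3 + (140 - 1) = 3 + 139 = 142)
1/(-5571 + ((-193 + t) + 3388)) = 1/(-5571 + ((-193 + 142) + 3388)) = 1/(-5571 + (-51 + 3388)) = 1/(-5571 + 3337) = 1/(-2234) = -1/2234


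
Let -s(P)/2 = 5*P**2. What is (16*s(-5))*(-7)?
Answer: 28000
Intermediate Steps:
s(P) = -10*P**2
(16*s(-5))*(-7) = (16*(-10*(-5)**2))*(-7) = (16*(-10*25))*(-7) = (16*(-250))*(-7) = -4000*(-7) = 28000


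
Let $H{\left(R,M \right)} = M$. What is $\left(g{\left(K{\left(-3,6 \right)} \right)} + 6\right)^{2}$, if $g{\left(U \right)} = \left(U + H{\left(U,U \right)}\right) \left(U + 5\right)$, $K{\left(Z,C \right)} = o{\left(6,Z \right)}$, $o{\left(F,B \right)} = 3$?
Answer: $2916$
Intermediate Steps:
$K{\left(Z,C \right)} = 3$
$g{\left(U \right)} = 2 U \left(5 + U\right)$ ($g{\left(U \right)} = \left(U + U\right) \left(U + 5\right) = 2 U \left(5 + U\right)$)
$\left(g{\left(K{\left(-3,6 \right)} \right)} + 6\right)^{2} = \left(2 \cdot 3 \left(5 + 3\right) + 6\right)^{2} = \left(2 \cdot 3 \cdot 8 + 6\right)^{2} = \left(48 + 6\right)^{2} = 54^{2} = 2916$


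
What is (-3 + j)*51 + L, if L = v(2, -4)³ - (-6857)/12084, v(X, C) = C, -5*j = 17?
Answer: -23553683/60420 ≈ -389.83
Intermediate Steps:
j = -17/5 (j = -⅕*17 = -17/5 ≈ -3.4000)
L = -766519/12084 (L = (-4)³ - (-6857)/12084 = -64 - (-6857)/12084 = -64 - 1*(-6857/12084) = -64 + 6857/12084 = -766519/12084 ≈ -63.433)
(-3 + j)*51 + L = (-3 - 17/5)*51 - 766519/12084 = -32/5*51 - 766519/12084 = -1632/5 - 766519/12084 = -23553683/60420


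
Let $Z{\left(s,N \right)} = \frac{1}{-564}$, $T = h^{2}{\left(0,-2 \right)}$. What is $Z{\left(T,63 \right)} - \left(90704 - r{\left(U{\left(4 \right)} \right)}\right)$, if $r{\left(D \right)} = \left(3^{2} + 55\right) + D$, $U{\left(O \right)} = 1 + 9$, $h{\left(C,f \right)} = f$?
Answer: $- \frac{51115321}{564} \approx -90630.0$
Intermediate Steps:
$T = 4$ ($T = \left(-2\right)^{2} = 4$)
$U{\left(O \right)} = 10$
$Z{\left(s,N \right)} = - \frac{1}{564}$
$r{\left(D \right)} = 64 + D$ ($r{\left(D \right)} = \left(9 + 55\right) + D = 64 + D$)
$Z{\left(T,63 \right)} - \left(90704 - r{\left(U{\left(4 \right)} \right)}\right) = - \frac{1}{564} - \left(90704 - \left(64 + 10\right)\right) = - \frac{1}{564} - \left(90704 - 74\right) = - \frac{1}{564} - 90630 = - \frac{51115321}{564}$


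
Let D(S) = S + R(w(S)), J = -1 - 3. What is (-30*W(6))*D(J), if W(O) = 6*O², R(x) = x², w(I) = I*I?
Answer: -1632960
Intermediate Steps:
J = -4
w(I) = I²
D(S) = S + S⁴ (D(S) = S + (S²)² = S + S⁴)
(-30*W(6))*D(J) = (-180*6²)*(-4 + (-4)⁴) = (-180*36)*(-4 + 256) = -30*216*252 = -6480*252 = -1632960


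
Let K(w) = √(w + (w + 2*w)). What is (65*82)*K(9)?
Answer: 31980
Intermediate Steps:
K(w) = 2*√w (K(w) = √(w + 3*w) = √(4*w) = 2*√w)
(65*82)*K(9) = (65*82)*(2*√9) = 5330*(2*3) = 5330*6 = 31980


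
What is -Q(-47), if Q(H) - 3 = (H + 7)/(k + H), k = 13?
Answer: -71/17 ≈ -4.1765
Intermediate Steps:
Q(H) = 3 + (7 + H)/(13 + H) (Q(H) = 3 + (H + 7)/(13 + H) = 3 + (7 + H)/(13 + H))
-Q(-47) = -2*(23 + 2*(-47))/(13 - 47) = -2*(23 - 94)/(-34) = -2*(-1)*(-71)/34 = -1*71/17 = -71/17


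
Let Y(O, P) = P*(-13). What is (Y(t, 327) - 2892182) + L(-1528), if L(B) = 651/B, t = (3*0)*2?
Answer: -4425750275/1528 ≈ -2.8964e+6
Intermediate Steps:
t = 0 (t = 0*2 = 0)
Y(O, P) = -13*P
(Y(t, 327) - 2892182) + L(-1528) = (-13*327 - 2892182) + 651/(-1528) = (-4251 - 2892182) + 651*(-1/1528) = -2896433 - 651/1528 = -4425750275/1528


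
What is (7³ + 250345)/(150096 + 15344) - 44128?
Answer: -114066963/2585 ≈ -44127.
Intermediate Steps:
(7³ + 250345)/(150096 + 15344) - 44128 = (343 + 250345)/165440 - 44128 = 250688*(1/165440) - 44128 = 3917/2585 - 44128 = -114066963/2585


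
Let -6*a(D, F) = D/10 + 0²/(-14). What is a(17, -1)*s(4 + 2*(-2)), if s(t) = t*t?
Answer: 0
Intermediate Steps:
a(D, F) = -D/60 (a(D, F) = -(D/10 + 0²/(-14))/6 = -(D*(⅒) + 0*(-1/14))/6 = -(D/10 + 0)/6 = -D/60)
s(t) = t²
a(17, -1)*s(4 + 2*(-2)) = (-1/60*17)*(4 + 2*(-2))² = -17*(4 - 4)²/60 = -17/60*0² = -17/60*0 = 0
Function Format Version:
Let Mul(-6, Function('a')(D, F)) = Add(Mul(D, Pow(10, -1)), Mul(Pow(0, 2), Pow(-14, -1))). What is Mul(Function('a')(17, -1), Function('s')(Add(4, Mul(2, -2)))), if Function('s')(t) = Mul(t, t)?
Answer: 0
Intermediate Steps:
Function('a')(D, F) = Mul(Rational(-1, 60), D) (Function('a')(D, F) = Mul(Rational(-1, 6), Add(Mul(D, Pow(10, -1)), Mul(Pow(0, 2), Pow(-14, -1)))) = Mul(Rational(-1, 6), Add(Mul(D, Rational(1, 10)), Mul(0, Rational(-1, 14)))) = Mul(Rational(-1, 6), Add(Mul(Rational(1, 10), D), 0)) = Mul(Rational(-1, 6), Mul(Rational(1, 10), D)) = Mul(Rational(-1, 60), D))
Function('s')(t) = Pow(t, 2)
Mul(Function('a')(17, -1), Function('s')(Add(4, Mul(2, -2)))) = Mul(Mul(Rational(-1, 60), 17), Pow(Add(4, Mul(2, -2)), 2)) = Mul(Rational(-17, 60), Pow(Add(4, -4), 2)) = Mul(Rational(-17, 60), Pow(0, 2)) = Mul(Rational(-17, 60), 0) = 0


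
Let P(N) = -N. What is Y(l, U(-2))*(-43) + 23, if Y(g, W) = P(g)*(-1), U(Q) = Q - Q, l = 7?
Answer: -278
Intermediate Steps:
U(Q) = 0
Y(g, W) = g (Y(g, W) = -g*(-1) = g)
Y(l, U(-2))*(-43) + 23 = 7*(-43) + 23 = -301 + 23 = -278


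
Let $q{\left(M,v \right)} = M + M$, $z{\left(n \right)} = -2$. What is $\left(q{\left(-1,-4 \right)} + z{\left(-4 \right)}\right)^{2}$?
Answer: $16$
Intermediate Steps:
$q{\left(M,v \right)} = 2 M$
$\left(q{\left(-1,-4 \right)} + z{\left(-4 \right)}\right)^{2} = \left(2 \left(-1\right) - 2\right)^{2} = \left(-2 - 2\right)^{2} = \left(-4\right)^{2} = 16$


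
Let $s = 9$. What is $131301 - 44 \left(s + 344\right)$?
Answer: $115769$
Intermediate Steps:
$131301 - 44 \left(s + 344\right) = 131301 - 44 \left(9 + 344\right) = 131301 - 15532 = 115769$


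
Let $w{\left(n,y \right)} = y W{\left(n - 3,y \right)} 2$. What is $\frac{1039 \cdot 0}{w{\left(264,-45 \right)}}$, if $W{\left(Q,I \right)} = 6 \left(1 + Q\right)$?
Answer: $0$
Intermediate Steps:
$W{\left(Q,I \right)} = 6 + 6 Q$
$w{\left(n,y \right)} = 2 y \left(-12 + 6 n\right)$ ($w{\left(n,y \right)} = y \left(6 + 6 \left(n - 3\right)\right) 2 = y \left(6 + 6 \left(-3 + n\right)\right) 2 = y \left(6 + \left(-18 + 6 n\right)\right) 2 = y \left(-12 + 6 n\right) 2 = 2 y \left(-12 + 6 n\right)$)
$\frac{1039 \cdot 0}{w{\left(264,-45 \right)}} = \frac{1039 \cdot 0}{12 \left(-45\right) \left(-2 + 264\right)} = \frac{0}{12 \left(-45\right) 262} = \frac{0}{-141480} = 0 \left(- \frac{1}{141480}\right) = 0$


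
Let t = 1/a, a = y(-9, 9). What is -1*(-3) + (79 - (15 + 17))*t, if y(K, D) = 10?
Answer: 77/10 ≈ 7.7000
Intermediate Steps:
a = 10
t = 1/10 ≈ 0.10000
-1*(-3) + (79 - (15 + 17))*t = -1*(-3) + (79 - (15 + 17))*(1/10) = 3 + (79 - 1*32)*(1/10) = 3 + (79 - 32)*(1/10) = 3 + 47*(1/10) = 3 + 47/10 = 77/10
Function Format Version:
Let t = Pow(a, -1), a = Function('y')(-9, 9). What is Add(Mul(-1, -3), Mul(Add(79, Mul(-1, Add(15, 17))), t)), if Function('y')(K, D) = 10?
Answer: Rational(77, 10) ≈ 7.7000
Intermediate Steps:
a = 10
t = Rational(1, 10) (t = Pow(10, -1) = Rational(1, 10) ≈ 0.10000)
Add(Mul(-1, -3), Mul(Add(79, Mul(-1, Add(15, 17))), t)) = Add(Mul(-1, -3), Mul(Add(79, Mul(-1, Add(15, 17))), Rational(1, 10))) = Add(3, Mul(Add(79, Mul(-1, 32)), Rational(1, 10))) = Add(3, Mul(Add(79, -32), Rational(1, 10))) = Add(3, Mul(47, Rational(1, 10))) = Add(3, Rational(47, 10)) = Rational(77, 10)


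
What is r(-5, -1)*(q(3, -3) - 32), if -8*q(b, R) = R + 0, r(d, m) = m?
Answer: 253/8 ≈ 31.625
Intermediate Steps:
q(b, R) = -R/8 (q(b, R) = -(R + 0)/8 = -R/8)
r(-5, -1)*(q(3, -3) - 32) = -(-⅛*(-3) - 32) = -(3/8 - 32) = -1*(-253/8) = 253/8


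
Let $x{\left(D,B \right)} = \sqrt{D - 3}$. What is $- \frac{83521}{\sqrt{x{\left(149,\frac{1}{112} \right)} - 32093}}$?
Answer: $\frac{83521 i}{\sqrt{32093 - \sqrt{146}}} \approx 466.31 i$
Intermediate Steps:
$x{\left(D,B \right)} = \sqrt{-3 + D}$
$- \frac{83521}{\sqrt{x{\left(149,\frac{1}{112} \right)} - 32093}} = - \frac{83521}{\sqrt{\sqrt{-3 + 149} - 32093}} = - \frac{83521}{\sqrt{\sqrt{146} - 32093}} = - \frac{83521}{\sqrt{-32093 + \sqrt{146}}}$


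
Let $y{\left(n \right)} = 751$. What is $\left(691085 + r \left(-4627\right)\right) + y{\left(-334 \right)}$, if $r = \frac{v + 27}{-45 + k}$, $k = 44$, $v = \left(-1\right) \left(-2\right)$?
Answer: $826019$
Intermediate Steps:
$v = 2$
$r = -29$ ($r = \frac{2 + 27}{-45 + 44} = \frac{29}{-1} = 29 \left(-1\right) = -29$)
$\left(691085 + r \left(-4627\right)\right) + y{\left(-334 \right)} = \left(691085 - -134183\right) + 751 = \left(691085 + 134183\right) + 751 = 825268 + 751 = 826019$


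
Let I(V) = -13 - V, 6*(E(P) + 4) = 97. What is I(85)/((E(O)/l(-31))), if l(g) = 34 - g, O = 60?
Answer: -38220/73 ≈ -523.56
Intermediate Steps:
E(P) = 73/6 (E(P) = -4 + (1/6)*97 = -4 + 97/6 = 73/6)
I(85)/((E(O)/l(-31))) = (-13 - 1*85)/((73/(6*(34 - 1*(-31))))) = (-13 - 85)/((73/(6*(34 + 31)))) = -98/((73/6)/65) = -98/((73/6)*(1/65)) = -98/73/390 = -98*390/73 = -38220/73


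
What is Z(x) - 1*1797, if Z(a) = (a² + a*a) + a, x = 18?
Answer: -1131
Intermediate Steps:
Z(a) = a + 2*a² (Z(a) = (a² + a²) + a = 2*a² + a = a + 2*a²)
Z(x) - 1*1797 = 18*(1 + 2*18) - 1*1797 = 18*(1 + 36) - 1797 = 18*37 - 1797 = 666 - 1797 = -1131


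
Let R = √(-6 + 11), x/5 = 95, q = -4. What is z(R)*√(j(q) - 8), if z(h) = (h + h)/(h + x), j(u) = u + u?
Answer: -2*I/11281 + 190*I*√5/11281 ≈ 0.037484*I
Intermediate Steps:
x = 475 (x = 5*95 = 475)
j(u) = 2*u
R = √5 ≈ 2.2361
z(h) = 2*h/(475 + h) (z(h) = (h + h)/(h + 475) = (2*h)/(475 + h) = 2*h/(475 + h))
z(R)*√(j(q) - 8) = (2*√5/(475 + √5))*√(2*(-4) - 8) = (2*√5/(475 + √5))*√(-8 - 8) = (2*√5/(475 + √5))*√(-16) = (2*√5/(475 + √5))*(4*I) = 8*I*√5/(475 + √5)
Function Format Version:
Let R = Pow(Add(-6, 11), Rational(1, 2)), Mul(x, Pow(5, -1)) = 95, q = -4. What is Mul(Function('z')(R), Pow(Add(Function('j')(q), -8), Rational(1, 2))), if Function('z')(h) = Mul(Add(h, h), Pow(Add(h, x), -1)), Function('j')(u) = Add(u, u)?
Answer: Add(Mul(Rational(-2, 11281), I), Mul(Rational(190, 11281), I, Pow(5, Rational(1, 2)))) ≈ Mul(0.037484, I)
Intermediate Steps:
x = 475 (x = Mul(5, 95) = 475)
Function('j')(u) = Mul(2, u)
R = Pow(5, Rational(1, 2)) ≈ 2.2361
Function('z')(h) = Mul(2, h, Pow(Add(475, h), -1)) (Function('z')(h) = Mul(Add(h, h), Pow(Add(h, 475), -1)) = Mul(Mul(2, h), Pow(Add(475, h), -1)) = Mul(2, h, Pow(Add(475, h), -1)))
Mul(Function('z')(R), Pow(Add(Function('j')(q), -8), Rational(1, 2))) = Mul(Mul(2, Pow(5, Rational(1, 2)), Pow(Add(475, Pow(5, Rational(1, 2))), -1)), Pow(Add(Mul(2, -4), -8), Rational(1, 2))) = Mul(Mul(2, Pow(5, Rational(1, 2)), Pow(Add(475, Pow(5, Rational(1, 2))), -1)), Pow(Add(-8, -8), Rational(1, 2))) = Mul(Mul(2, Pow(5, Rational(1, 2)), Pow(Add(475, Pow(5, Rational(1, 2))), -1)), Pow(-16, Rational(1, 2))) = Mul(Mul(2, Pow(5, Rational(1, 2)), Pow(Add(475, Pow(5, Rational(1, 2))), -1)), Mul(4, I)) = Mul(8, I, Pow(5, Rational(1, 2)), Pow(Add(475, Pow(5, Rational(1, 2))), -1))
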